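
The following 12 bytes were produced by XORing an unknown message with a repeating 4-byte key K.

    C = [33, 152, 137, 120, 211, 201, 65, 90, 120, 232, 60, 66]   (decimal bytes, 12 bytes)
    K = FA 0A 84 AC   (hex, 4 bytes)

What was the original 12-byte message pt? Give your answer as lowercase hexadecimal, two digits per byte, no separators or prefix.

db920dd429c3c5f682e2b8ee

The 4-byte key repeats, so the effective keystream is fa 0a 84 ac fa 0a 84 ac fa 0a 84 ac.
byte 0: 21 ⊕ fa = db
byte 1: 98 ⊕ 0a = 92
byte 2: 89 ⊕ 84 = 0d
byte 3: 78 ⊕ ac = d4
byte 4: d3 ⊕ fa = 29
byte 5: c9 ⊕ 0a = c3
byte 6: 41 ⊕ 84 = c5
byte 7: 5a ⊕ ac = f6
byte 8: 78 ⊕ fa = 82
byte 9: e8 ⊕ 0a = e2
byte 10: 3c ⊕ 84 = b8
byte 11: 42 ⊕ ac = ee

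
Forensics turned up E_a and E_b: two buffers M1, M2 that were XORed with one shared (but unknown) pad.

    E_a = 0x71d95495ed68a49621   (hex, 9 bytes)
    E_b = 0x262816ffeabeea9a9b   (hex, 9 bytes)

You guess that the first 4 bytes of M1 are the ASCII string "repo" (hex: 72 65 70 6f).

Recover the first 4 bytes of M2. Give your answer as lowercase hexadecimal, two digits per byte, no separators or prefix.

First, E_a ⊕ E_b = (M1 ⊕ K) ⊕ (M2 ⊕ K) = M1 ⊕ M2, so the key drops out. Then M2 = (M1 ⊕ M2) ⊕ M1 over the first 4 bytes.
byte 0: (71 ⊕ 26) ⊕ 72 = 57 ⊕ 72 = 25
byte 1: (d9 ⊕ 28) ⊕ 65 = f1 ⊕ 65 = 94
byte 2: (54 ⊕ 16) ⊕ 70 = 42 ⊕ 70 = 32
byte 3: (95 ⊕ ff) ⊕ 6f = 6a ⊕ 6f = 05

25943205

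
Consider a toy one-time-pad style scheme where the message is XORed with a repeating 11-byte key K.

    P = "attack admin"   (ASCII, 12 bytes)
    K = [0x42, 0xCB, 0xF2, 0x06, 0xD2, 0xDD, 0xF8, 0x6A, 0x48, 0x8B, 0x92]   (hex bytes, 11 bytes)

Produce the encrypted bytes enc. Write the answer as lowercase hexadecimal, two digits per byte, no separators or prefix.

The 11-byte key repeats, so the effective keystream is 42 cb f2 06 d2 dd f8 6a 48 8b 92 42.
byte 0:  97 XOR  66 =  35
byte 1: 116 XOR 203 = 191
byte 2: 116 XOR 242 = 134
byte 3:  97 XOR   6 = 103
byte 4:  99 XOR 210 = 177
byte 5: 107 XOR 221 = 182
byte 6:  32 XOR 248 = 216
byte 7:  97 XOR 106 =  11
byte 8: 100 XOR  72 =  44
byte 9: 109 XOR 139 = 230
byte 10: 105 XOR 146 = 251
byte 11: 110 XOR  66 =  44

23bf8667b1b6d80b2ce6fb2c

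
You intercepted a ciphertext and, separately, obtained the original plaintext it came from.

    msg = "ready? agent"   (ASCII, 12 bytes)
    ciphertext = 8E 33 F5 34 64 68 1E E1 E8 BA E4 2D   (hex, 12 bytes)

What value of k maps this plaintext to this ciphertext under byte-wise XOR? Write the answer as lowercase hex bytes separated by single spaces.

fc 56 94 50 1d 57 3e 80 8f df 8a 59

Since ciphertext = msg ⊕ k, XORing both sides with msg gives k = msg ⊕ ciphertext.
72 XOR 8e = fc
65 XOR 33 = 56
61 XOR f5 = 94
64 XOR 34 = 50
79 XOR 64 = 1d
3f XOR 68 = 57
20 XOR 1e = 3e
61 XOR e1 = 80
67 XOR e8 = 8f
65 XOR ba = df
6e XOR e4 = 8a
74 XOR 2d = 59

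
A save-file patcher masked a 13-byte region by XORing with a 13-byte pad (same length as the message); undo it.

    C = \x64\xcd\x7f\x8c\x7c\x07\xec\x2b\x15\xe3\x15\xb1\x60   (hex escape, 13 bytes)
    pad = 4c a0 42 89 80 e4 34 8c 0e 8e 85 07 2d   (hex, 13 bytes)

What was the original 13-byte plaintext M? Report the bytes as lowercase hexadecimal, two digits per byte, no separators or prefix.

286d3d05fce3d8a71b6d90b64d

byte 0: 64 ⊕ 4c = 28
byte 1: cd ⊕ a0 = 6d
byte 2: 7f ⊕ 42 = 3d
byte 3: 8c ⊕ 89 = 05
byte 4: 7c ⊕ 80 = fc
byte 5: 07 ⊕ e4 = e3
byte 6: ec ⊕ 34 = d8
byte 7: 2b ⊕ 8c = a7
byte 8: 15 ⊕ 0e = 1b
byte 9: e3 ⊕ 8e = 6d
byte 10: 15 ⊕ 85 = 90
byte 11: b1 ⊕ 07 = b6
byte 12: 60 ⊕ 2d = 4d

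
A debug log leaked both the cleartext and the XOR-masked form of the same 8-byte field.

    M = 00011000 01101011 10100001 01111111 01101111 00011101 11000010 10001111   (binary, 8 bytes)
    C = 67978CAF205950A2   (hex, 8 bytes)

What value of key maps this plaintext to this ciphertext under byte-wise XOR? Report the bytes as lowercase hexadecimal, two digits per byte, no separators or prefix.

7ffc2dd04f44922d

Since C = M ⊕ key, XORing both sides with M gives key = M ⊕ C.
 24 xor 103 = 127
107 xor 151 = 252
161 xor 140 =  45
127 xor 175 = 208
111 xor  32 =  79
 29 xor  89 =  68
194 xor  80 = 146
143 xor 162 =  45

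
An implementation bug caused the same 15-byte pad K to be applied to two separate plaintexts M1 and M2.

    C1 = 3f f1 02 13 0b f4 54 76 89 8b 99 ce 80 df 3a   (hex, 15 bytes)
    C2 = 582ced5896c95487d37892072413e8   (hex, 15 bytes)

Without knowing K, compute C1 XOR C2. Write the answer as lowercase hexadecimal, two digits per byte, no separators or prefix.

67ddef4b9d3d00f15af30bc9a4ccd2

C1 ⊕ C2 = (M1 ⊕ K) ⊕ (M2 ⊕ K) = M1 ⊕ M2 — the shared key cancels under XOR.
byte 0: 00111111 xor 01011000 = 01100111
byte 1: 11110001 xor 00101100 = 11011101
byte 2: 00000010 xor 11101101 = 11101111
byte 3: 00010011 xor 01011000 = 01001011
byte 4: 00001011 xor 10010110 = 10011101
byte 5: 11110100 xor 11001001 = 00111101
byte 6: 01010100 xor 01010100 = 00000000
byte 7: 01110110 xor 10000111 = 11110001
byte 8: 10001001 xor 11010011 = 01011010
byte 9: 10001011 xor 01111000 = 11110011
byte 10: 10011001 xor 10010010 = 00001011
byte 11: 11001110 xor 00000111 = 11001001
byte 12: 10000000 xor 00100100 = 10100100
byte 13: 11011111 xor 00010011 = 11001100
byte 14: 00111010 xor 11101000 = 11010010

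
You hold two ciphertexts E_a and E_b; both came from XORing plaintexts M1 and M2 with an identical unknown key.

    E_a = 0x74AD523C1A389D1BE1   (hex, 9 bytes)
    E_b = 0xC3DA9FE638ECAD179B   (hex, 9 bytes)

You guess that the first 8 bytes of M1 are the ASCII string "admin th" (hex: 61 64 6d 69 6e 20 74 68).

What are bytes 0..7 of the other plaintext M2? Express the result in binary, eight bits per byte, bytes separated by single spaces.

First, E_a ⊕ E_b = (M1 ⊕ K) ⊕ (M2 ⊕ K) = M1 ⊕ M2, so the key drops out. Then M2 = (M1 ⊕ M2) ⊕ M1 over the first 8 bytes.
byte 0: (74 ⊕ c3) ⊕ 61 = b7 ⊕ 61 = d6
byte 1: (ad ⊕ da) ⊕ 64 = 77 ⊕ 64 = 13
byte 2: (52 ⊕ 9f) ⊕ 6d = cd ⊕ 6d = a0
byte 3: (3c ⊕ e6) ⊕ 69 = da ⊕ 69 = b3
byte 4: (1a ⊕ 38) ⊕ 6e = 22 ⊕ 6e = 4c
byte 5: (38 ⊕ ec) ⊕ 20 = d4 ⊕ 20 = f4
byte 6: (9d ⊕ ad) ⊕ 74 = 30 ⊕ 74 = 44
byte 7: (1b ⊕ 17) ⊕ 68 = 0c ⊕ 68 = 64

11010110 00010011 10100000 10110011 01001100 11110100 01000100 01100100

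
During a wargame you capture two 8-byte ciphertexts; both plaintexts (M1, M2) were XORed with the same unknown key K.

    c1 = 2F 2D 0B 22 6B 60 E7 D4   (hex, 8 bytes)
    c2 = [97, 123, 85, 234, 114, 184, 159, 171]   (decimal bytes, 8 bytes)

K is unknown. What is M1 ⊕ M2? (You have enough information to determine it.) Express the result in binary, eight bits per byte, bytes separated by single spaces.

01001110 01010110 01011110 11001000 00011001 11011000 01111000 01111111

c1 ⊕ c2 = (M1 ⊕ K) ⊕ (M2 ⊕ K) = M1 ⊕ M2 — the shared key cancels under XOR.
 47 ^  97 =  78
 45 ^ 123 =  86
 11 ^  85 =  94
 34 ^ 234 = 200
107 ^ 114 =  25
 96 ^ 184 = 216
231 ^ 159 = 120
212 ^ 171 = 127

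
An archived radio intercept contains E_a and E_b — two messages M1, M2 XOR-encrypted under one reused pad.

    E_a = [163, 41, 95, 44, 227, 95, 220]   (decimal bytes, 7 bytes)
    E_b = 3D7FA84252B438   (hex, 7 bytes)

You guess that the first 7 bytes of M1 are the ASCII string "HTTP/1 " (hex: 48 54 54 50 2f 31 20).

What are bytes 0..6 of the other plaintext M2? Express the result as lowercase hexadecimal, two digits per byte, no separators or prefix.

First, E_a ⊕ E_b = (M1 ⊕ K) ⊕ (M2 ⊕ K) = M1 ⊕ M2, so the key drops out. Then M2 = (M1 ⊕ M2) ⊕ M1 over the first 7 bytes.
byte 0: (a3 ⊕ 3d) ⊕ 48 = 9e ⊕ 48 = d6
byte 1: (29 ⊕ 7f) ⊕ 54 = 56 ⊕ 54 = 02
byte 2: (5f ⊕ a8) ⊕ 54 = f7 ⊕ 54 = a3
byte 3: (2c ⊕ 42) ⊕ 50 = 6e ⊕ 50 = 3e
byte 4: (e3 ⊕ 52) ⊕ 2f = b1 ⊕ 2f = 9e
byte 5: (5f ⊕ b4) ⊕ 31 = eb ⊕ 31 = da
byte 6: (dc ⊕ 38) ⊕ 20 = e4 ⊕ 20 = c4

d602a33e9edac4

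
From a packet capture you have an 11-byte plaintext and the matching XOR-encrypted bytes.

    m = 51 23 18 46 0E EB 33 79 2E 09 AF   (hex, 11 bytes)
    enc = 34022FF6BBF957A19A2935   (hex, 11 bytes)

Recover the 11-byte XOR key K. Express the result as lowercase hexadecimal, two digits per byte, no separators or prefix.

652137b0b51264d8b4209a

Since enc = m ⊕ K, XORing both sides with m gives K = m ⊕ enc.
 81 xor  52 = 101
 35 xor   2 =  33
 24 xor  47 =  55
 70 xor 246 = 176
 14 xor 187 = 181
235 xor 249 =  18
 51 xor  87 = 100
121 xor 161 = 216
 46 xor 154 = 180
  9 xor  41 =  32
175 xor  53 = 154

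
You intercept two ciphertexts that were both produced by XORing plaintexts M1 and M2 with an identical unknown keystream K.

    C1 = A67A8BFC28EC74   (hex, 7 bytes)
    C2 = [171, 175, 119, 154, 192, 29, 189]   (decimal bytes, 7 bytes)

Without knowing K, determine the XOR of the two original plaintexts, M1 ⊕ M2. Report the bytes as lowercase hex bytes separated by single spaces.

C1 ⊕ C2 = (M1 ⊕ K) ⊕ (M2 ⊕ K) = M1 ⊕ M2 — the shared key cancels under XOR.
166 XOR 171 =  13
122 XOR 175 = 213
139 XOR 119 = 252
252 XOR 154 = 102
 40 XOR 192 = 232
236 XOR  29 = 241
116 XOR 189 = 201

0d d5 fc 66 e8 f1 c9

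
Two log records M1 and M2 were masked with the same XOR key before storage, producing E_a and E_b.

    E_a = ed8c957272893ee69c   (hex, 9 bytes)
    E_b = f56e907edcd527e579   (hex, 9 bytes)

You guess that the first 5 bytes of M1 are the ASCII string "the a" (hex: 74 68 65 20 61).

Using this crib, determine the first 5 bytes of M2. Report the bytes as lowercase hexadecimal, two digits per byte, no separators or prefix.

First, E_a ⊕ E_b = (M1 ⊕ K) ⊕ (M2 ⊕ K) = M1 ⊕ M2, so the key drops out. Then M2 = (M1 ⊕ M2) ⊕ M1 over the first 5 bytes.
byte 0: (ed xor f5) xor 74 = 18 xor 74 = 6c
byte 1: (8c xor 6e) xor 68 = e2 xor 68 = 8a
byte 2: (95 xor 90) xor 65 = 05 xor 65 = 60
byte 3: (72 xor 7e) xor 20 = 0c xor 20 = 2c
byte 4: (72 xor dc) xor 61 = ae xor 61 = cf

6c8a602ccf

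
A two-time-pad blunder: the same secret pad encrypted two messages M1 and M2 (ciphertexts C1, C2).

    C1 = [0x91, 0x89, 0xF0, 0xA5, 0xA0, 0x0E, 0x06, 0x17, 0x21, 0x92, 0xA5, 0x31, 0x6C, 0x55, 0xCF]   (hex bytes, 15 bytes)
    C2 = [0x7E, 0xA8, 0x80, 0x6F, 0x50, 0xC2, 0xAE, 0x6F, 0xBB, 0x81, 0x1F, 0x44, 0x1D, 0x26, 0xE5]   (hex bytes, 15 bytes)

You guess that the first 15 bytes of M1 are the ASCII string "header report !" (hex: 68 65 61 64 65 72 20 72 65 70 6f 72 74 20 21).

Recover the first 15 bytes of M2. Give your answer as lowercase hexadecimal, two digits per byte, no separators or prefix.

First, C1 ⊕ C2 = (M1 ⊕ K) ⊕ (M2 ⊕ K) = M1 ⊕ M2, so the key drops out. Then M2 = (M1 ⊕ M2) ⊕ M1 over the first 15 bytes.
byte 0: (91 xor 7e) xor 68 = ef xor 68 = 87
byte 1: (89 xor a8) xor 65 = 21 xor 65 = 44
byte 2: (f0 xor 80) xor 61 = 70 xor 61 = 11
byte 3: (a5 xor 6f) xor 64 = ca xor 64 = ae
byte 4: (a0 xor 50) xor 65 = f0 xor 65 = 95
byte 5: (0e xor c2) xor 72 = cc xor 72 = be
byte 6: (06 xor ae) xor 20 = a8 xor 20 = 88
byte 7: (17 xor 6f) xor 72 = 78 xor 72 = 0a
byte 8: (21 xor bb) xor 65 = 9a xor 65 = ff
byte 9: (92 xor 81) xor 70 = 13 xor 70 = 63
byte 10: (a5 xor 1f) xor 6f = ba xor 6f = d5
byte 11: (31 xor 44) xor 72 = 75 xor 72 = 07
byte 12: (6c xor 1d) xor 74 = 71 xor 74 = 05
byte 13: (55 xor 26) xor 20 = 73 xor 20 = 53
byte 14: (cf xor e5) xor 21 = 2a xor 21 = 0b

874411ae95be880aff63d50705530b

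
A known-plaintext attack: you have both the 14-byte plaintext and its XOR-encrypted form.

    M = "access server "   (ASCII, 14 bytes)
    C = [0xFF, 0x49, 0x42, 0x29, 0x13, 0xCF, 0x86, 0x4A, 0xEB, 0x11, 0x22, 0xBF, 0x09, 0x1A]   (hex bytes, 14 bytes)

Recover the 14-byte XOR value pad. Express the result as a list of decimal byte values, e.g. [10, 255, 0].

Since C = M ⊕ pad, XORing both sides with M gives pad = M ⊕ C.
 97 xor 255 = 158
 99 xor  73 =  42
 99 xor  66 =  33
101 xor  41 =  76
115 xor  19 =  96
115 xor 207 = 188
 32 xor 134 = 166
115 xor  74 =  57
101 xor 235 = 142
114 xor  17 =  99
118 xor  34 =  84
101 xor 191 = 218
114 xor   9 = 123
 32 xor  26 =  58

[158, 42, 33, 76, 96, 188, 166, 57, 142, 99, 84, 218, 123, 58]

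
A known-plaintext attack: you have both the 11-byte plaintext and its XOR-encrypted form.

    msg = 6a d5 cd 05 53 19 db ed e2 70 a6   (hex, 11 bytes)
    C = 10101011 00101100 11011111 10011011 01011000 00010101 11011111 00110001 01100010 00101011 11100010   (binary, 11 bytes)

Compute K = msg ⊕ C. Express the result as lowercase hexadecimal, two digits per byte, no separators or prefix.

c1f9129e0b0c04dc805b44

Since C = msg ⊕ K, XORing both sides with msg gives K = msg ⊕ C.
6a xor ab = c1
d5 xor 2c = f9
cd xor df = 12
05 xor 9b = 9e
53 xor 58 = 0b
19 xor 15 = 0c
db xor df = 04
ed xor 31 = dc
e2 xor 62 = 80
70 xor 2b = 5b
a6 xor e2 = 44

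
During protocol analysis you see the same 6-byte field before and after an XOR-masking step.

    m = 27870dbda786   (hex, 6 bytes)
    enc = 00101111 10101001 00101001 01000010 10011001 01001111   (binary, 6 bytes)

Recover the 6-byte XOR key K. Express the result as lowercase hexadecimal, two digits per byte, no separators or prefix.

Since enc = m ⊕ K, XORing both sides with m gives K = m ⊕ enc.
27 ^ 2f = 08
87 ^ a9 = 2e
0d ^ 29 = 24
bd ^ 42 = ff
a7 ^ 99 = 3e
86 ^ 4f = c9

082e24ff3ec9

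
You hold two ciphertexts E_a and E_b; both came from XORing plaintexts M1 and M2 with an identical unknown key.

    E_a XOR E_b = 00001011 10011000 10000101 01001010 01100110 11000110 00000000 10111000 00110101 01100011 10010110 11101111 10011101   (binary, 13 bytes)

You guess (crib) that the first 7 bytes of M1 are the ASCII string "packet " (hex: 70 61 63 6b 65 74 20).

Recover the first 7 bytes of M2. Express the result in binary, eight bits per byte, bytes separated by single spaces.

01111011 11111001 11100110 00100001 00000011 10110010 00100000

Since E_a ⊕ E_b = M1 ⊕ M2, XORing with the guessed M1 bytes yields the corresponding M2 bytes: M2 = (E_a ⊕ E_b) ⊕ M1.
0b xor 70 = 7b
98 xor 61 = f9
85 xor 63 = e6
4a xor 6b = 21
66 xor 65 = 03
c6 xor 74 = b2
00 xor 20 = 20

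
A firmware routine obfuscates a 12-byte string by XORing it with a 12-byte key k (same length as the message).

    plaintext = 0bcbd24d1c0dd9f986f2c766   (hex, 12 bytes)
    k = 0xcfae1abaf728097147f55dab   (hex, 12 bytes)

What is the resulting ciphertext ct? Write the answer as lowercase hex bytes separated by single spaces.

XOR is its own inverse, so applying the key byte-wise gives the result directly.
00001011 ⊕ 11001111 = 11000100
11001011 ⊕ 10101110 = 01100101
11010010 ⊕ 00011010 = 11001000
01001101 ⊕ 10111010 = 11110111
00011100 ⊕ 11110111 = 11101011
00001101 ⊕ 00101000 = 00100101
11011001 ⊕ 00001001 = 11010000
11111001 ⊕ 01110001 = 10001000
10000110 ⊕ 01000111 = 11000001
11110010 ⊕ 11110101 = 00000111
11000111 ⊕ 01011101 = 10011010
01100110 ⊕ 10101011 = 11001101

c4 65 c8 f7 eb 25 d0 88 c1 07 9a cd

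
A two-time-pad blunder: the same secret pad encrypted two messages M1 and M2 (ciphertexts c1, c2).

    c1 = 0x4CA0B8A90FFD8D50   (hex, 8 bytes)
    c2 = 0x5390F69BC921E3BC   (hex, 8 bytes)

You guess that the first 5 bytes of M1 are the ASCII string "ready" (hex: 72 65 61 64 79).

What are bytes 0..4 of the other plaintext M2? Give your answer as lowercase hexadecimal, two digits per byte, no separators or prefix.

6d552f56bf

First, c1 ⊕ c2 = (M1 ⊕ K) ⊕ (M2 ⊕ K) = M1 ⊕ M2, so the key drops out. Then M2 = (M1 ⊕ M2) ⊕ M1 over the first 5 bytes.
byte 0: (4c ⊕ 53) ⊕ 72 = 1f ⊕ 72 = 6d
byte 1: (a0 ⊕ 90) ⊕ 65 = 30 ⊕ 65 = 55
byte 2: (b8 ⊕ f6) ⊕ 61 = 4e ⊕ 61 = 2f
byte 3: (a9 ⊕ 9b) ⊕ 64 = 32 ⊕ 64 = 56
byte 4: (0f ⊕ c9) ⊕ 79 = c6 ⊕ 79 = bf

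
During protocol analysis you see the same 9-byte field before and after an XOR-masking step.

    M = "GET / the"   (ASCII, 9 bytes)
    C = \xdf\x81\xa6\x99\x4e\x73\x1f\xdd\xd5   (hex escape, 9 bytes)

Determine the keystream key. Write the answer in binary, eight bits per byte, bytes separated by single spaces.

Since C = M ⊕ key, XORing both sides with M gives key = M ⊕ C.
byte 0:  71 ⊕ 223 = 152
byte 1:  69 ⊕ 129 = 196
byte 2:  84 ⊕ 166 = 242
byte 3:  32 ⊕ 153 = 185
byte 4:  47 ⊕  78 =  97
byte 5:  32 ⊕ 115 =  83
byte 6: 116 ⊕  31 = 107
byte 7: 104 ⊕ 221 = 181
byte 8: 101 ⊕ 213 = 176

10011000 11000100 11110010 10111001 01100001 01010011 01101011 10110101 10110000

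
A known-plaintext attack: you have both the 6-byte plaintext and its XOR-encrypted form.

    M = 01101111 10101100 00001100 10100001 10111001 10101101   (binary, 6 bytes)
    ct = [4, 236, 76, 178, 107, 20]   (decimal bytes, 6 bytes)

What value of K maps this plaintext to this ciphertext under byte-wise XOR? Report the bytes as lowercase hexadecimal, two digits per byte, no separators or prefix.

Since ct = M ⊕ K, XORing both sides with M gives K = M ⊕ ct.
111 ^   4 = 107
172 ^ 236 =  64
 12 ^  76 =  64
161 ^ 178 =  19
185 ^ 107 = 210
173 ^  20 = 185

6b404013d2b9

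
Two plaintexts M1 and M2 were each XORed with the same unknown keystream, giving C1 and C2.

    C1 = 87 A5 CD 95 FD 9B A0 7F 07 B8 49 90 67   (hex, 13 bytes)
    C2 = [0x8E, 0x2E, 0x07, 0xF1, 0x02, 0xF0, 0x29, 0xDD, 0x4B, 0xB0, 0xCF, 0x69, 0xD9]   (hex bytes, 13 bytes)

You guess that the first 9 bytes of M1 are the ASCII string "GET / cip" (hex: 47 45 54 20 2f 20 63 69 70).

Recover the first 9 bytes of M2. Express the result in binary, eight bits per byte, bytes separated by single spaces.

01001110 11001110 10011110 01000100 11010000 01001011 11101010 11001011 00111100

First, C1 ⊕ C2 = (M1 ⊕ K) ⊕ (M2 ⊕ K) = M1 ⊕ M2, so the key drops out. Then M2 = (M1 ⊕ M2) ⊕ M1 over the first 9 bytes.
byte 0: (87 ⊕ 8e) ⊕ 47 = 09 ⊕ 47 = 4e
byte 1: (a5 ⊕ 2e) ⊕ 45 = 8b ⊕ 45 = ce
byte 2: (cd ⊕ 07) ⊕ 54 = ca ⊕ 54 = 9e
byte 3: (95 ⊕ f1) ⊕ 20 = 64 ⊕ 20 = 44
byte 4: (fd ⊕ 02) ⊕ 2f = ff ⊕ 2f = d0
byte 5: (9b ⊕ f0) ⊕ 20 = 6b ⊕ 20 = 4b
byte 6: (a0 ⊕ 29) ⊕ 63 = 89 ⊕ 63 = ea
byte 7: (7f ⊕ dd) ⊕ 69 = a2 ⊕ 69 = cb
byte 8: (07 ⊕ 4b) ⊕ 70 = 4c ⊕ 70 = 3c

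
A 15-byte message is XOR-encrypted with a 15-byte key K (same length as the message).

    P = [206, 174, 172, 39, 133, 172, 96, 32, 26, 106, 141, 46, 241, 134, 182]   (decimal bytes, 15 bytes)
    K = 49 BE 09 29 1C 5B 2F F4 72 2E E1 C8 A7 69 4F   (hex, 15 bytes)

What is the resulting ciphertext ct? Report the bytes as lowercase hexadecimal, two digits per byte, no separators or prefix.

ce ^ 49 = 87
ae ^ be = 10
ac ^ 09 = a5
27 ^ 29 = 0e
85 ^ 1c = 99
ac ^ 5b = f7
60 ^ 2f = 4f
20 ^ f4 = d4
1a ^ 72 = 68
6a ^ 2e = 44
8d ^ e1 = 6c
2e ^ c8 = e6
f1 ^ a7 = 56
86 ^ 69 = ef
b6 ^ 4f = f9

8710a50e99f74fd468446ce656eff9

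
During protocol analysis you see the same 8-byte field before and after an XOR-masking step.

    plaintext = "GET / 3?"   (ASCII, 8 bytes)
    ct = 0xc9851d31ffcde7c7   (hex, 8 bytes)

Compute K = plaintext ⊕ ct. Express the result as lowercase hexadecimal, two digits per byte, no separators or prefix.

8ec04911d0edd4f8

Since ct = plaintext ⊕ K, XORing both sides with plaintext gives K = plaintext ⊕ ct.
47 xor c9 = 8e
45 xor 85 = c0
54 xor 1d = 49
20 xor 31 = 11
2f xor ff = d0
20 xor cd = ed
33 xor e7 = d4
3f xor c7 = f8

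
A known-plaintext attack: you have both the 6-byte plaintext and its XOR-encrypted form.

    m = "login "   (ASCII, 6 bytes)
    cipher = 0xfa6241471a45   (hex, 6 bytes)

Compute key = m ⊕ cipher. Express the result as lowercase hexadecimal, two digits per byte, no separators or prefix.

Since cipher = m ⊕ key, XORing both sides with m gives key = m ⊕ cipher.
6c xor fa = 96
6f xor 62 = 0d
67 xor 41 = 26
69 xor 47 = 2e
6e xor 1a = 74
20 xor 45 = 65

960d262e7465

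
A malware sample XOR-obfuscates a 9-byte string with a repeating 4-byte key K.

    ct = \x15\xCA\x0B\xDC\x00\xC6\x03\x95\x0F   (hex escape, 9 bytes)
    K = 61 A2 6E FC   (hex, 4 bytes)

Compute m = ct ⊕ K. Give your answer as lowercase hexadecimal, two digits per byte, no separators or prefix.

7468652061646d696e

The 4-byte key repeats, so the effective keystream is 61 a2 6e fc 61 a2 6e fc 61.
byte 0: 15 ^ 61 = 74
byte 1: ca ^ a2 = 68
byte 2: 0b ^ 6e = 65
byte 3: dc ^ fc = 20
byte 4: 00 ^ 61 = 61
byte 5: c6 ^ a2 = 64
byte 6: 03 ^ 6e = 6d
byte 7: 95 ^ fc = 69
byte 8: 0f ^ 61 = 6e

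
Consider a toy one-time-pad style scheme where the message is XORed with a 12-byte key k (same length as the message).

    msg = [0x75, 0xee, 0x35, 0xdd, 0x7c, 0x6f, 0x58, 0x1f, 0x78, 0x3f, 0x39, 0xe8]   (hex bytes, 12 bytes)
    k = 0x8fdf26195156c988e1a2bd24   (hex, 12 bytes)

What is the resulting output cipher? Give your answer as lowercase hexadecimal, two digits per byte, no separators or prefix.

XOR is its own inverse, so applying the key byte-wise gives the result directly.
75 XOR 8f = fa
ee XOR df = 31
35 XOR 26 = 13
dd XOR 19 = c4
7c XOR 51 = 2d
6f XOR 56 = 39
58 XOR c9 = 91
1f XOR 88 = 97
78 XOR e1 = 99
3f XOR a2 = 9d
39 XOR bd = 84
e8 XOR 24 = cc

fa3113c42d399197999d84cc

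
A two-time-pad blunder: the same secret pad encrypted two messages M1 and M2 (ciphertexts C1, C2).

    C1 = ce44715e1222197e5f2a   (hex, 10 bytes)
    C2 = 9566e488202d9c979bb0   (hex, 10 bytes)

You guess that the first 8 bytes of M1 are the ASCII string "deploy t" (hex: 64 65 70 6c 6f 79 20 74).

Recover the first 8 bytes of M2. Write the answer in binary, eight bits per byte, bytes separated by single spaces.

00111111 01000111 11100101 10111010 01011101 01110110 10100101 10011101

First, C1 ⊕ C2 = (M1 ⊕ K) ⊕ (M2 ⊕ K) = M1 ⊕ M2, so the key drops out. Then M2 = (M1 ⊕ M2) ⊕ M1 over the first 8 bytes.
byte 0: (ce ^ 95) ^ 64 = 5b ^ 64 = 3f
byte 1: (44 ^ 66) ^ 65 = 22 ^ 65 = 47
byte 2: (71 ^ e4) ^ 70 = 95 ^ 70 = e5
byte 3: (5e ^ 88) ^ 6c = d6 ^ 6c = ba
byte 4: (12 ^ 20) ^ 6f = 32 ^ 6f = 5d
byte 5: (22 ^ 2d) ^ 79 = 0f ^ 79 = 76
byte 6: (19 ^ 9c) ^ 20 = 85 ^ 20 = a5
byte 7: (7e ^ 97) ^ 74 = e9 ^ 74 = 9d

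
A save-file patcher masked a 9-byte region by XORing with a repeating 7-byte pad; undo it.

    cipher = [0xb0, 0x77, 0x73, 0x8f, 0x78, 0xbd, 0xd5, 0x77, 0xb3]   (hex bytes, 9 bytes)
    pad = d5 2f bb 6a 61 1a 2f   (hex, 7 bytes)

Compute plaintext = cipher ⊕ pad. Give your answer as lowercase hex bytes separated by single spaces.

The 7-byte key repeats, so the effective keystream is d5 2f bb 6a 61 1a 2f d5 2f.
byte 0: 10110000 ^ 11010101 = 01100101
byte 1: 01110111 ^ 00101111 = 01011000
byte 2: 01110011 ^ 10111011 = 11001000
byte 3: 10001111 ^ 01101010 = 11100101
byte 4: 01111000 ^ 01100001 = 00011001
byte 5: 10111101 ^ 00011010 = 10100111
byte 6: 11010101 ^ 00101111 = 11111010
byte 7: 01110111 ^ 11010101 = 10100010
byte 8: 10110011 ^ 00101111 = 10011100

65 58 c8 e5 19 a7 fa a2 9c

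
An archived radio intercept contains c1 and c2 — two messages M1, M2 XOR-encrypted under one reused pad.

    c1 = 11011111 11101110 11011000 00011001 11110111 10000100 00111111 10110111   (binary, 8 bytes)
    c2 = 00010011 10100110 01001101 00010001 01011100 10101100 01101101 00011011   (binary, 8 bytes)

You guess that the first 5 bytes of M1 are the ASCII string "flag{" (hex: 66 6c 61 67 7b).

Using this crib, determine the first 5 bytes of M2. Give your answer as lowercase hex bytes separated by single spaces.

First, c1 ⊕ c2 = (M1 ⊕ K) ⊕ (M2 ⊕ K) = M1 ⊕ M2, so the key drops out. Then M2 = (M1 ⊕ M2) ⊕ M1 over the first 5 bytes.
byte 0: (df XOR 13) XOR 66 = cc XOR 66 = aa
byte 1: (ee XOR a6) XOR 6c = 48 XOR 6c = 24
byte 2: (d8 XOR 4d) XOR 61 = 95 XOR 61 = f4
byte 3: (19 XOR 11) XOR 67 = 08 XOR 67 = 6f
byte 4: (f7 XOR 5c) XOR 7b = ab XOR 7b = d0

aa 24 f4 6f d0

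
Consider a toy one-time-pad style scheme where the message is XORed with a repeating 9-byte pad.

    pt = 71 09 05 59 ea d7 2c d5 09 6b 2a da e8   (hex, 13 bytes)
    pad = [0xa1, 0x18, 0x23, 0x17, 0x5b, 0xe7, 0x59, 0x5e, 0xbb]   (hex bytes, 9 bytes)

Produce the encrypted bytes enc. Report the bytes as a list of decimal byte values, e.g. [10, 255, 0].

[208, 17, 38, 78, 177, 48, 117, 139, 178, 202, 50, 249, 255]

The 9-byte key repeats, so the effective keystream is a1 18 23 17 5b e7 59 5e bb a1 18 23 17.
byte 0: 71 ⊕ a1 = d0
byte 1: 09 ⊕ 18 = 11
byte 2: 05 ⊕ 23 = 26
byte 3: 59 ⊕ 17 = 4e
byte 4: ea ⊕ 5b = b1
byte 5: d7 ⊕ e7 = 30
byte 6: 2c ⊕ 59 = 75
byte 7: d5 ⊕ 5e = 8b
byte 8: 09 ⊕ bb = b2
byte 9: 6b ⊕ a1 = ca
byte 10: 2a ⊕ 18 = 32
byte 11: da ⊕ 23 = f9
byte 12: e8 ⊕ 17 = ff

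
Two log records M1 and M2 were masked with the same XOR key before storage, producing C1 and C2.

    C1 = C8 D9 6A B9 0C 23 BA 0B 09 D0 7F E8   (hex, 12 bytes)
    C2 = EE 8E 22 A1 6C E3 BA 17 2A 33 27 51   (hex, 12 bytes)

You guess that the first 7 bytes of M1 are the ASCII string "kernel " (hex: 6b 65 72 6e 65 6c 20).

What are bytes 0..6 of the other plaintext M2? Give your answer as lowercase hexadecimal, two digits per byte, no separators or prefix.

First, C1 ⊕ C2 = (M1 ⊕ K) ⊕ (M2 ⊕ K) = M1 ⊕ M2, so the key drops out. Then M2 = (M1 ⊕ M2) ⊕ M1 over the first 7 bytes.
byte 0: (c8 ^ ee) ^ 6b = 26 ^ 6b = 4d
byte 1: (d9 ^ 8e) ^ 65 = 57 ^ 65 = 32
byte 2: (6a ^ 22) ^ 72 = 48 ^ 72 = 3a
byte 3: (b9 ^ a1) ^ 6e = 18 ^ 6e = 76
byte 4: (0c ^ 6c) ^ 65 = 60 ^ 65 = 05
byte 5: (23 ^ e3) ^ 6c = c0 ^ 6c = ac
byte 6: (ba ^ ba) ^ 20 = 00 ^ 20 = 20

4d323a7605ac20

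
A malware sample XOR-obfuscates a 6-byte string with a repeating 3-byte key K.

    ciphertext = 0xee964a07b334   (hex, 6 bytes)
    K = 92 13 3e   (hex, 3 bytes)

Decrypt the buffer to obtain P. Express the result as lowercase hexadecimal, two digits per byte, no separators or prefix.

7c857495a00a

The 3-byte key repeats, so the effective keystream is 92 13 3e 92 13 3e.
byte 0: ee ^ 92 = 7c
byte 1: 96 ^ 13 = 85
byte 2: 4a ^ 3e = 74
byte 3: 07 ^ 92 = 95
byte 4: b3 ^ 13 = a0
byte 5: 34 ^ 3e = 0a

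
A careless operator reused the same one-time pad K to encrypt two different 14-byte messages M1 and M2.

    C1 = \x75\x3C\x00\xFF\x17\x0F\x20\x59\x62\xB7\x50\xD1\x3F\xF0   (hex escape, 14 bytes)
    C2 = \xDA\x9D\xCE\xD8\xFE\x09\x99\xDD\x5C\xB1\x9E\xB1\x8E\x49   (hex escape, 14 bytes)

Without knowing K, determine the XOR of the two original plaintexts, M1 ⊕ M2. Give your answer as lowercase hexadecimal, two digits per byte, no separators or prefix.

afa1ce27e906b9843e06ce60b1b9

C1 ⊕ C2 = (M1 ⊕ K) ⊕ (M2 ⊕ K) = M1 ⊕ M2 — the shared key cancels under XOR.
75 ^ da = af
3c ^ 9d = a1
00 ^ ce = ce
ff ^ d8 = 27
17 ^ fe = e9
0f ^ 09 = 06
20 ^ 99 = b9
59 ^ dd = 84
62 ^ 5c = 3e
b7 ^ b1 = 06
50 ^ 9e = ce
d1 ^ b1 = 60
3f ^ 8e = b1
f0 ^ 49 = b9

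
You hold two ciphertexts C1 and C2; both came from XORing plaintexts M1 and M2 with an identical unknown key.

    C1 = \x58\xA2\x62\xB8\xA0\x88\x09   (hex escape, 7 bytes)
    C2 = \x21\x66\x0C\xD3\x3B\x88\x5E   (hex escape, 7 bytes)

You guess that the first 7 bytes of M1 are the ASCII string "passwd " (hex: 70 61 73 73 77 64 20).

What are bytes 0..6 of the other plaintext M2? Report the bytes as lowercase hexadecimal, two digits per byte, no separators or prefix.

First, C1 ⊕ C2 = (M1 ⊕ K) ⊕ (M2 ⊕ K) = M1 ⊕ M2, so the key drops out. Then M2 = (M1 ⊕ M2) ⊕ M1 over the first 7 bytes.
byte 0: (58 ^ 21) ^ 70 = 79 ^ 70 = 09
byte 1: (a2 ^ 66) ^ 61 = c4 ^ 61 = a5
byte 2: (62 ^ 0c) ^ 73 = 6e ^ 73 = 1d
byte 3: (b8 ^ d3) ^ 73 = 6b ^ 73 = 18
byte 4: (a0 ^ 3b) ^ 77 = 9b ^ 77 = ec
byte 5: (88 ^ 88) ^ 64 = 00 ^ 64 = 64
byte 6: (09 ^ 5e) ^ 20 = 57 ^ 20 = 77

09a51d18ec6477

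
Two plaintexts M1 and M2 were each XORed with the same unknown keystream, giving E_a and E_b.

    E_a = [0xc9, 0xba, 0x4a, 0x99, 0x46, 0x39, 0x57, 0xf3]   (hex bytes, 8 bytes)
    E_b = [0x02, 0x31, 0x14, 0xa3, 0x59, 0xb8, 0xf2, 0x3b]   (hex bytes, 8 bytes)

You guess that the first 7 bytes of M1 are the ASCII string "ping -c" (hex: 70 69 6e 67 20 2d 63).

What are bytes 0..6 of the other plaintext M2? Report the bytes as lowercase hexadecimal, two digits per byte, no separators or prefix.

First, E_a ⊕ E_b = (M1 ⊕ K) ⊕ (M2 ⊕ K) = M1 ⊕ M2, so the key drops out. Then M2 = (M1 ⊕ M2) ⊕ M1 over the first 7 bytes.
byte 0: (c9 XOR 02) XOR 70 = cb XOR 70 = bb
byte 1: (ba XOR 31) XOR 69 = 8b XOR 69 = e2
byte 2: (4a XOR 14) XOR 6e = 5e XOR 6e = 30
byte 3: (99 XOR a3) XOR 67 = 3a XOR 67 = 5d
byte 4: (46 XOR 59) XOR 20 = 1f XOR 20 = 3f
byte 5: (39 XOR b8) XOR 2d = 81 XOR 2d = ac
byte 6: (57 XOR f2) XOR 63 = a5 XOR 63 = c6

bbe2305d3facc6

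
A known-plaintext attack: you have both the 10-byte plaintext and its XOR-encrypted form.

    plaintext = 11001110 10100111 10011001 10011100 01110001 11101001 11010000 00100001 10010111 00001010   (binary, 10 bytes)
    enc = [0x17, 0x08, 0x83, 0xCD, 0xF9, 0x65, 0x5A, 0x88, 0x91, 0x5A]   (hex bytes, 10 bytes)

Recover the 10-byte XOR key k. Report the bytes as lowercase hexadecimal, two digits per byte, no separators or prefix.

Since enc = plaintext ⊕ k, XORing both sides with plaintext gives k = plaintext ⊕ enc.
ce ⊕ 17 = d9
a7 ⊕ 08 = af
99 ⊕ 83 = 1a
9c ⊕ cd = 51
71 ⊕ f9 = 88
e9 ⊕ 65 = 8c
d0 ⊕ 5a = 8a
21 ⊕ 88 = a9
97 ⊕ 91 = 06
0a ⊕ 5a = 50

d9af1a51888c8aa90650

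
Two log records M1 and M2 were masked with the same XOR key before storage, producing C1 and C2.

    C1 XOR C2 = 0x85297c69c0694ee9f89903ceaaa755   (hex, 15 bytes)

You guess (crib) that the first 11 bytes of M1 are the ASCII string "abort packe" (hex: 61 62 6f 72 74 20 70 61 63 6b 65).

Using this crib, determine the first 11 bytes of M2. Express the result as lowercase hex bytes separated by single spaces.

e4 4b 13 1b b4 49 3e 88 9b f2 66

Since C1 ⊕ C2 = M1 ⊕ M2, XORing with the guessed M1 bytes yields the corresponding M2 bytes: M2 = (C1 ⊕ C2) ⊕ M1.
85 xor 61 = e4
29 xor 62 = 4b
7c xor 6f = 13
69 xor 72 = 1b
c0 xor 74 = b4
69 xor 20 = 49
4e xor 70 = 3e
e9 xor 61 = 88
f8 xor 63 = 9b
99 xor 6b = f2
03 xor 65 = 66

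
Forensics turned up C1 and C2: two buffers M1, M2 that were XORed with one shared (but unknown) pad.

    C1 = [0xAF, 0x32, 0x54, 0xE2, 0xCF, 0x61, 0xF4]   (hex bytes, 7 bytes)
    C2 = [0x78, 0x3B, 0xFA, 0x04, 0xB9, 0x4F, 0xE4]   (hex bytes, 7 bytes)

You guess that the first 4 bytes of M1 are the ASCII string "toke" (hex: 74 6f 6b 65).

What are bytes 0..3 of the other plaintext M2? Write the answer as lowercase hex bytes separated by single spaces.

a3 66 c5 83

First, C1 ⊕ C2 = (M1 ⊕ K) ⊕ (M2 ⊕ K) = M1 ⊕ M2, so the key drops out. Then M2 = (M1 ⊕ M2) ⊕ M1 over the first 4 bytes.
byte 0: (af ⊕ 78) ⊕ 74 = d7 ⊕ 74 = a3
byte 1: (32 ⊕ 3b) ⊕ 6f = 09 ⊕ 6f = 66
byte 2: (54 ⊕ fa) ⊕ 6b = ae ⊕ 6b = c5
byte 3: (e2 ⊕ 04) ⊕ 65 = e6 ⊕ 65 = 83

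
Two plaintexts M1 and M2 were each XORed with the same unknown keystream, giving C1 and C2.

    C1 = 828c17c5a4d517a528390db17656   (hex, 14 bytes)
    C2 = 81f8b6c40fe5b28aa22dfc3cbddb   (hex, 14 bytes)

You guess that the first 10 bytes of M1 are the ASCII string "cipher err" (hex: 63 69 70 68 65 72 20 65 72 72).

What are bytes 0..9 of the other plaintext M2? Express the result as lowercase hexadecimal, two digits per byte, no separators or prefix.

601dd169ce42854af866

First, C1 ⊕ C2 = (M1 ⊕ K) ⊕ (M2 ⊕ K) = M1 ⊕ M2, so the key drops out. Then M2 = (M1 ⊕ M2) ⊕ M1 over the first 10 bytes.
byte 0: (82 ^ 81) ^ 63 = 03 ^ 63 = 60
byte 1: (8c ^ f8) ^ 69 = 74 ^ 69 = 1d
byte 2: (17 ^ b6) ^ 70 = a1 ^ 70 = d1
byte 3: (c5 ^ c4) ^ 68 = 01 ^ 68 = 69
byte 4: (a4 ^ 0f) ^ 65 = ab ^ 65 = ce
byte 5: (d5 ^ e5) ^ 72 = 30 ^ 72 = 42
byte 6: (17 ^ b2) ^ 20 = a5 ^ 20 = 85
byte 7: (a5 ^ 8a) ^ 65 = 2f ^ 65 = 4a
byte 8: (28 ^ a2) ^ 72 = 8a ^ 72 = f8
byte 9: (39 ^ 2d) ^ 72 = 14 ^ 72 = 66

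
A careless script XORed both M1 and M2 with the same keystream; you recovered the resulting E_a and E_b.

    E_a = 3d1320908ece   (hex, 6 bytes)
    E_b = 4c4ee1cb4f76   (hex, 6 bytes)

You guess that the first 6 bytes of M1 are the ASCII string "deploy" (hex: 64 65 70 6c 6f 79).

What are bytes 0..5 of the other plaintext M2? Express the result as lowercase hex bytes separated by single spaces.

15 38 b1 37 ae c1

First, E_a ⊕ E_b = (M1 ⊕ K) ⊕ (M2 ⊕ K) = M1 ⊕ M2, so the key drops out. Then M2 = (M1 ⊕ M2) ⊕ M1 over the first 6 bytes.
byte 0: (3d ⊕ 4c) ⊕ 64 = 71 ⊕ 64 = 15
byte 1: (13 ⊕ 4e) ⊕ 65 = 5d ⊕ 65 = 38
byte 2: (20 ⊕ e1) ⊕ 70 = c1 ⊕ 70 = b1
byte 3: (90 ⊕ cb) ⊕ 6c = 5b ⊕ 6c = 37
byte 4: (8e ⊕ 4f) ⊕ 6f = c1 ⊕ 6f = ae
byte 5: (ce ⊕ 76) ⊕ 79 = b8 ⊕ 79 = c1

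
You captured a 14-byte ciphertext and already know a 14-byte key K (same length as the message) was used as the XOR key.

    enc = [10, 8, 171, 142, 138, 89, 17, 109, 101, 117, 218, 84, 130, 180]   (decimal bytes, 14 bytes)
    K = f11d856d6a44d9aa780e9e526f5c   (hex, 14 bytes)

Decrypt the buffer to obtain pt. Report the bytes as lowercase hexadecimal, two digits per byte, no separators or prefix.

fb152ee3e01dc8c71d7b4406ede8

0a xor f1 = fb
08 xor 1d = 15
ab xor 85 = 2e
8e xor 6d = e3
8a xor 6a = e0
59 xor 44 = 1d
11 xor d9 = c8
6d xor aa = c7
65 xor 78 = 1d
75 xor 0e = 7b
da xor 9e = 44
54 xor 52 = 06
82 xor 6f = ed
b4 xor 5c = e8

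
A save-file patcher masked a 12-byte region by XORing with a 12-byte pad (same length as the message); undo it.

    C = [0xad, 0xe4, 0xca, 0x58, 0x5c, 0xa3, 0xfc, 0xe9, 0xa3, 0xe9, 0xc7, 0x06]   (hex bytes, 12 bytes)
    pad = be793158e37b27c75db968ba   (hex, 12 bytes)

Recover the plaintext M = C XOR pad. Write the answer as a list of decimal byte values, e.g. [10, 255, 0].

[19, 157, 251, 0, 191, 216, 219, 46, 254, 80, 175, 188]

XOR is its own inverse, so applying the key byte-wise gives the result directly.
byte 0: ad xor be = 13
byte 1: e4 xor 79 = 9d
byte 2: ca xor 31 = fb
byte 3: 58 xor 58 = 00
byte 4: 5c xor e3 = bf
byte 5: a3 xor 7b = d8
byte 6: fc xor 27 = db
byte 7: e9 xor c7 = 2e
byte 8: a3 xor 5d = fe
byte 9: e9 xor b9 = 50
byte 10: c7 xor 68 = af
byte 11: 06 xor ba = bc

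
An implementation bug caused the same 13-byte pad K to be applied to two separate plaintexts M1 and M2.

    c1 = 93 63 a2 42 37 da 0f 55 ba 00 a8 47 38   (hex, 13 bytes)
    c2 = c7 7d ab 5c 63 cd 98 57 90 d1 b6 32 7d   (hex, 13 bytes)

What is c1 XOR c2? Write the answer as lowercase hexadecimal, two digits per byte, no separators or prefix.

541e091e541797022ad11e7545

c1 ⊕ c2 = (M1 ⊕ K) ⊕ (M2 ⊕ K) = M1 ⊕ M2 — the shared key cancels under XOR.
byte 0: 93 ^ c7 = 54
byte 1: 63 ^ 7d = 1e
byte 2: a2 ^ ab = 09
byte 3: 42 ^ 5c = 1e
byte 4: 37 ^ 63 = 54
byte 5: da ^ cd = 17
byte 6: 0f ^ 98 = 97
byte 7: 55 ^ 57 = 02
byte 8: ba ^ 90 = 2a
byte 9: 00 ^ d1 = d1
byte 10: a8 ^ b6 = 1e
byte 11: 47 ^ 32 = 75
byte 12: 38 ^ 7d = 45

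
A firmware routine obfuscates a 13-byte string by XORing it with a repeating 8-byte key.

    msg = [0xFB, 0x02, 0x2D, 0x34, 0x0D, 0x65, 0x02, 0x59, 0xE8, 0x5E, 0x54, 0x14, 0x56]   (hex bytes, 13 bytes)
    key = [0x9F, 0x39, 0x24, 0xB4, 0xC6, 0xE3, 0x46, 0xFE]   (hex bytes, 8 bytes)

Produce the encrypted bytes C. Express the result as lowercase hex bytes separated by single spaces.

64 3b 09 80 cb 86 44 a7 77 67 70 a0 90

The 8-byte key repeats, so the effective keystream is 9f 39 24 b4 c6 e3 46 fe 9f 39 24 b4 c6.
byte 0: 11111011 XOR 10011111 = 01100100
byte 1: 00000010 XOR 00111001 = 00111011
byte 2: 00101101 XOR 00100100 = 00001001
byte 3: 00110100 XOR 10110100 = 10000000
byte 4: 00001101 XOR 11000110 = 11001011
byte 5: 01100101 XOR 11100011 = 10000110
byte 6: 00000010 XOR 01000110 = 01000100
byte 7: 01011001 XOR 11111110 = 10100111
byte 8: 11101000 XOR 10011111 = 01110111
byte 9: 01011110 XOR 00111001 = 01100111
byte 10: 01010100 XOR 00100100 = 01110000
byte 11: 00010100 XOR 10110100 = 10100000
byte 12: 01010110 XOR 11000110 = 10010000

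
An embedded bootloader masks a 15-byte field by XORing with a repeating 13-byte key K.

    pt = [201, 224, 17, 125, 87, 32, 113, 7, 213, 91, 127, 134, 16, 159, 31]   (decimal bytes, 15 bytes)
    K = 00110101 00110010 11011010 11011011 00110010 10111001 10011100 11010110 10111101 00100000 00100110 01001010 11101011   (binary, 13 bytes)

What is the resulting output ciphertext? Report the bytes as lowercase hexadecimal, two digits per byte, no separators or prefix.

The 13-byte key repeats, so the effective keystream is 35 32 da db 32 b9 9c d6 bd 20 26 4a eb 35 32.
byte 0: c9 XOR 35 = fc
byte 1: e0 XOR 32 = d2
byte 2: 11 XOR da = cb
byte 3: 7d XOR db = a6
byte 4: 57 XOR 32 = 65
byte 5: 20 XOR b9 = 99
byte 6: 71 XOR 9c = ed
byte 7: 07 XOR d6 = d1
byte 8: d5 XOR bd = 68
byte 9: 5b XOR 20 = 7b
byte 10: 7f XOR 26 = 59
byte 11: 86 XOR 4a = cc
byte 12: 10 XOR eb = fb
byte 13: 9f XOR 35 = aa
byte 14: 1f XOR 32 = 2d

fcd2cba66599edd1687b59ccfbaa2d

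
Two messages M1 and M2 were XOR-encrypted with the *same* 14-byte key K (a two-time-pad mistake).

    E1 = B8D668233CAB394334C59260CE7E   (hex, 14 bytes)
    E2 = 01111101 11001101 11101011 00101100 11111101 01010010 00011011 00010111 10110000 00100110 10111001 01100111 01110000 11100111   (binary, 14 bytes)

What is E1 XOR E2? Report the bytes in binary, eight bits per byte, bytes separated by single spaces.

11000101 00011011 10000011 00001111 11000001 11111001 00100010 01010100 10000100 11100011 00101011 00000111 10111110 10011001

E1 ⊕ E2 = (M1 ⊕ K) ⊕ (M2 ⊕ K) = M1 ⊕ M2 — the shared key cancels under XOR.
b8 xor 7d = c5
d6 xor cd = 1b
68 xor eb = 83
23 xor 2c = 0f
3c xor fd = c1
ab xor 52 = f9
39 xor 1b = 22
43 xor 17 = 54
34 xor b0 = 84
c5 xor 26 = e3
92 xor b9 = 2b
60 xor 67 = 07
ce xor 70 = be
7e xor e7 = 99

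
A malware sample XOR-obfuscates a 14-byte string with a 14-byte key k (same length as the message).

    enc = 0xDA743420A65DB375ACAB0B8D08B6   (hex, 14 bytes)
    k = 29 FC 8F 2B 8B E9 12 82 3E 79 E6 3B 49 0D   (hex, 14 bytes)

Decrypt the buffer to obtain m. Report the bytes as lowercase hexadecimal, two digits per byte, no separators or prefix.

f388bb0b2db4a1f792d2edb641bb

XOR is its own inverse, so applying the key byte-wise gives the result directly.
da ^ 29 = f3
74 ^ fc = 88
34 ^ 8f = bb
20 ^ 2b = 0b
a6 ^ 8b = 2d
5d ^ e9 = b4
b3 ^ 12 = a1
75 ^ 82 = f7
ac ^ 3e = 92
ab ^ 79 = d2
0b ^ e6 = ed
8d ^ 3b = b6
08 ^ 49 = 41
b6 ^ 0d = bb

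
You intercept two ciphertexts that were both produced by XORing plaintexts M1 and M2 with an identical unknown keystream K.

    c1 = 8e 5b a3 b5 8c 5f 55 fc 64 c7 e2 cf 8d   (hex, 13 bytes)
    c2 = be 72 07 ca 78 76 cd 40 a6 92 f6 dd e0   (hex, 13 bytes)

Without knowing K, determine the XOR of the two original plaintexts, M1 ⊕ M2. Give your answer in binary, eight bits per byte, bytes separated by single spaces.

c1 ⊕ c2 = (M1 ⊕ K) ⊕ (M2 ⊕ K) = M1 ⊕ M2 — the shared key cancels under XOR.
byte 0: 142 xor 190 =  48
byte 1:  91 xor 114 =  41
byte 2: 163 xor   7 = 164
byte 3: 181 xor 202 = 127
byte 4: 140 xor 120 = 244
byte 5:  95 xor 118 =  41
byte 6:  85 xor 205 = 152
byte 7: 252 xor  64 = 188
byte 8: 100 xor 166 = 194
byte 9: 199 xor 146 =  85
byte 10: 226 xor 246 =  20
byte 11: 207 xor 221 =  18
byte 12: 141 xor 224 = 109

00110000 00101001 10100100 01111111 11110100 00101001 10011000 10111100 11000010 01010101 00010100 00010010 01101101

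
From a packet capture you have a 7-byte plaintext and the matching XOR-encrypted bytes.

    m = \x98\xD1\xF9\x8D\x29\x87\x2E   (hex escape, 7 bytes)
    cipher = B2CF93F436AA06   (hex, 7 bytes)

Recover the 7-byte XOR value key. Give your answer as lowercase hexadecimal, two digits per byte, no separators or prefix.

Since cipher = m ⊕ key, XORing both sides with m gives key = m ⊕ cipher.
byte 0: 98 ^ b2 = 2a
byte 1: d1 ^ cf = 1e
byte 2: f9 ^ 93 = 6a
byte 3: 8d ^ f4 = 79
byte 4: 29 ^ 36 = 1f
byte 5: 87 ^ aa = 2d
byte 6: 2e ^ 06 = 28

2a1e6a791f2d28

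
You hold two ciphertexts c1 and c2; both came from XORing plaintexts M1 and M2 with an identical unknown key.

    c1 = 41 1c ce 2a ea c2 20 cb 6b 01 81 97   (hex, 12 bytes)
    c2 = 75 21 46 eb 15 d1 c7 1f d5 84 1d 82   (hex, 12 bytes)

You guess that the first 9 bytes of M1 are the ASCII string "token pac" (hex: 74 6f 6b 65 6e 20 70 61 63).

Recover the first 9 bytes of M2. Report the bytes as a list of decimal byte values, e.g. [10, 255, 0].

[64, 82, 227, 164, 145, 51, 151, 181, 221]

First, c1 ⊕ c2 = (M1 ⊕ K) ⊕ (M2 ⊕ K) = M1 ⊕ M2, so the key drops out. Then M2 = (M1 ⊕ M2) ⊕ M1 over the first 9 bytes.
byte 0: (41 xor 75) xor 74 = 34 xor 74 = 40
byte 1: (1c xor 21) xor 6f = 3d xor 6f = 52
byte 2: (ce xor 46) xor 6b = 88 xor 6b = e3
byte 3: (2a xor eb) xor 65 = c1 xor 65 = a4
byte 4: (ea xor 15) xor 6e = ff xor 6e = 91
byte 5: (c2 xor d1) xor 20 = 13 xor 20 = 33
byte 6: (20 xor c7) xor 70 = e7 xor 70 = 97
byte 7: (cb xor 1f) xor 61 = d4 xor 61 = b5
byte 8: (6b xor d5) xor 63 = be xor 63 = dd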